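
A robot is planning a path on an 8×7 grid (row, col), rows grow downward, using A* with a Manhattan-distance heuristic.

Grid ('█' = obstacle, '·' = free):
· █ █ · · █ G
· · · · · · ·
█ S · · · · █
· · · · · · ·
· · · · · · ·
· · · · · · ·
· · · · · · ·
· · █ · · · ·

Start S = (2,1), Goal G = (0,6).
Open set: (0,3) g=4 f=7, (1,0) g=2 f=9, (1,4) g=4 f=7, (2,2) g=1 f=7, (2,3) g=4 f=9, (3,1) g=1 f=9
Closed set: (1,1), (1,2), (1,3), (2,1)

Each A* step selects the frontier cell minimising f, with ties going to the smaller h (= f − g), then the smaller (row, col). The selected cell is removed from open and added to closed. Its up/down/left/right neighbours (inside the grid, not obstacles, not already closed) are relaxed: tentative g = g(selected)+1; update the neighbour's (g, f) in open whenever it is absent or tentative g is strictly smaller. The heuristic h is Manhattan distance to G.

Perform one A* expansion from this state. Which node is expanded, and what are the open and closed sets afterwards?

expanded=(0,3); open=[(0,4) g=5 f=7, (1,0) g=2 f=9, (1,4) g=4 f=7, (2,2) g=1 f=7, (2,3) g=4 f=9, (3,1) g=1 f=9]; closed=[(0,3), (1,1), (1,2), (1,3), (2,1)]

step 1: expand (0,3) (f=7, h=3) → closed; open now [(0,4) g=5 f=7, (1,0) g=2 f=9, (1,4) g=4 f=7, (2,2) g=1 f=7, (2,3) g=4 f=9, (3,1) g=1 f=9]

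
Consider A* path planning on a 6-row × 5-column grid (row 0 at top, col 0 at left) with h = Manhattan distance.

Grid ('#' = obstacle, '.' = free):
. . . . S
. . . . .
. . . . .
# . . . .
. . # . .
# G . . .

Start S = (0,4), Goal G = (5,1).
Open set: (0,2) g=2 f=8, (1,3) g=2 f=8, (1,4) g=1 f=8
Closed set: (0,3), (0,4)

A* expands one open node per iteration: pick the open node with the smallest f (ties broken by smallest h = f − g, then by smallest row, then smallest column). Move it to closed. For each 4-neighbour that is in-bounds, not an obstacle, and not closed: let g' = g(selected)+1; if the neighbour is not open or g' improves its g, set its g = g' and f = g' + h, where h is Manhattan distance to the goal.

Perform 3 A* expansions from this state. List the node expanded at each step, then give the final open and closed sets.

step 1: expand (0,2) (f=8, h=6) → closed; open now [(0,1) g=3 f=8, (1,2) g=3 f=8, (1,3) g=2 f=8, (1,4) g=1 f=8]
step 2: expand (0,1) (f=8, h=5) → closed; open now [(0,0) g=4 f=10, (1,1) g=4 f=8, (1,2) g=3 f=8, (1,3) g=2 f=8, (1,4) g=1 f=8]
step 3: expand (1,1) (f=8, h=4) → closed; open now [(0,0) g=4 f=10, (1,0) g=5 f=10, (1,2) g=3 f=8, (1,3) g=2 f=8, (1,4) g=1 f=8, (2,1) g=5 f=8]

order=[(0,2) → (0,1) → (1,1)]; open=[(0,0) g=4 f=10, (1,0) g=5 f=10, (1,2) g=3 f=8, (1,3) g=2 f=8, (1,4) g=1 f=8, (2,1) g=5 f=8]; closed=[(0,1), (0,2), (0,3), (0,4), (1,1)]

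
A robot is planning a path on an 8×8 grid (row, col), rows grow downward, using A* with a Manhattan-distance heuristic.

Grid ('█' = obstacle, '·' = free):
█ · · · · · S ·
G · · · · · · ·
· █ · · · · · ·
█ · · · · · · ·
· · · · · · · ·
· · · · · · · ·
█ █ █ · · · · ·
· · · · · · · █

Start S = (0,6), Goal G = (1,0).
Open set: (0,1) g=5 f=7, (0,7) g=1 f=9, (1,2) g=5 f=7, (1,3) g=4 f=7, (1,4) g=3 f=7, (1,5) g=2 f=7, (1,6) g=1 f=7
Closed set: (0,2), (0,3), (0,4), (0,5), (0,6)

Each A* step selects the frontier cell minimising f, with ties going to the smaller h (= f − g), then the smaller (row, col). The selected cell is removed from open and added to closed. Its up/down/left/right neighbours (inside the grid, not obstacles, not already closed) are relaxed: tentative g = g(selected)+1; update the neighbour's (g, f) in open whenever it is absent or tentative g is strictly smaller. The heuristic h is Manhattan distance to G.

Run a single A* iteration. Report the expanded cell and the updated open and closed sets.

step 1: expand (0,1) (f=7, h=2) → closed; open now [(0,7) g=1 f=9, (1,1) g=6 f=7, (1,2) g=5 f=7, (1,3) g=4 f=7, (1,4) g=3 f=7, (1,5) g=2 f=7, (1,6) g=1 f=7]

expanded=(0,1); open=[(0,7) g=1 f=9, (1,1) g=6 f=7, (1,2) g=5 f=7, (1,3) g=4 f=7, (1,4) g=3 f=7, (1,5) g=2 f=7, (1,6) g=1 f=7]; closed=[(0,1), (0,2), (0,3), (0,4), (0,5), (0,6)]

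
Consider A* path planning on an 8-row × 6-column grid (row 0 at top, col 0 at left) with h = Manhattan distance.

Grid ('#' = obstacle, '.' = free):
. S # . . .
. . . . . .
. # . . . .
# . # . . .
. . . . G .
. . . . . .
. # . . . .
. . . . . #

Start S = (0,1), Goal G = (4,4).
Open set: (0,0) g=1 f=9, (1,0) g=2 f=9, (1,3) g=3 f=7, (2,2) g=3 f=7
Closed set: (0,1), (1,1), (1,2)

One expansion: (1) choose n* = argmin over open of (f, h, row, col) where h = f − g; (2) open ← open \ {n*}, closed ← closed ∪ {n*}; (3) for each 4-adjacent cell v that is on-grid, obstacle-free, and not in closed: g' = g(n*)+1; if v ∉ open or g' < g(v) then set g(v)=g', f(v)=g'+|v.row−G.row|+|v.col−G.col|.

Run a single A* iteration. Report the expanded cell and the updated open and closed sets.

expanded=(1,3); open=[(0,0) g=1 f=9, (0,3) g=4 f=9, (1,0) g=2 f=9, (1,4) g=4 f=7, (2,2) g=3 f=7, (2,3) g=4 f=7]; closed=[(0,1), (1,1), (1,2), (1,3)]

step 1: expand (1,3) (f=7, h=4) → closed; open now [(0,0) g=1 f=9, (0,3) g=4 f=9, (1,0) g=2 f=9, (1,4) g=4 f=7, (2,2) g=3 f=7, (2,3) g=4 f=7]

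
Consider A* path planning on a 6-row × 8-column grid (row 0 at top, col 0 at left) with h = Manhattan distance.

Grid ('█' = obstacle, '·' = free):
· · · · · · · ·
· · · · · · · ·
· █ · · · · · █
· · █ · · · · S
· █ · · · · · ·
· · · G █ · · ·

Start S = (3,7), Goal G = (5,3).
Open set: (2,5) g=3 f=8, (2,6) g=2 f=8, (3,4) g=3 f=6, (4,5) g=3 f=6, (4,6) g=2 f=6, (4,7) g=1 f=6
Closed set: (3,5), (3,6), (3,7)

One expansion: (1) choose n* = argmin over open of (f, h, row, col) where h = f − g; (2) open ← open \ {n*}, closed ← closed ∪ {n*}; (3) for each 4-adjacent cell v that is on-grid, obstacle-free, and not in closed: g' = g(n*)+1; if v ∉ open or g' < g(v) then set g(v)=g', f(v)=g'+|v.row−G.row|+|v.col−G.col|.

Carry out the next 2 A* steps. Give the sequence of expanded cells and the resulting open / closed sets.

order=[(3,4) → (3,3)]; open=[(2,3) g=5 f=8, (2,4) g=4 f=8, (2,5) g=3 f=8, (2,6) g=2 f=8, (4,3) g=5 f=6, (4,4) g=4 f=6, (4,5) g=3 f=6, (4,6) g=2 f=6, (4,7) g=1 f=6]; closed=[(3,3), (3,4), (3,5), (3,6), (3,7)]

step 1: expand (3,4) (f=6, h=3) → closed; open now [(2,4) g=4 f=8, (2,5) g=3 f=8, (2,6) g=2 f=8, (3,3) g=4 f=6, (4,4) g=4 f=6, (4,5) g=3 f=6, (4,6) g=2 f=6, (4,7) g=1 f=6]
step 2: expand (3,3) (f=6, h=2) → closed; open now [(2,3) g=5 f=8, (2,4) g=4 f=8, (2,5) g=3 f=8, (2,6) g=2 f=8, (4,3) g=5 f=6, (4,4) g=4 f=6, (4,5) g=3 f=6, (4,6) g=2 f=6, (4,7) g=1 f=6]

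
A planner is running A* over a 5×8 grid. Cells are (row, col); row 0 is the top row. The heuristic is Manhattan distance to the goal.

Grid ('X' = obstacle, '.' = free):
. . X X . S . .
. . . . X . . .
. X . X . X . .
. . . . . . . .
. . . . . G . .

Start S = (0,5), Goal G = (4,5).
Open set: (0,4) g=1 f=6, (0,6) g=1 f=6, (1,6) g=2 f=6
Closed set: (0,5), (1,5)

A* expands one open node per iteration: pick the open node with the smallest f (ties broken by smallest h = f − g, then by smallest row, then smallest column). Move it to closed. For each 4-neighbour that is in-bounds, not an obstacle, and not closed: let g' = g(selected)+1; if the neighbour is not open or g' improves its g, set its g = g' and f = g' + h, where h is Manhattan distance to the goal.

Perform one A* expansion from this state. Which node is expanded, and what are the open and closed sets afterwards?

step 1: expand (1,6) (f=6, h=4) → closed; open now [(0,4) g=1 f=6, (0,6) g=1 f=6, (1,7) g=3 f=8, (2,6) g=3 f=6]

expanded=(1,6); open=[(0,4) g=1 f=6, (0,6) g=1 f=6, (1,7) g=3 f=8, (2,6) g=3 f=6]; closed=[(0,5), (1,5), (1,6)]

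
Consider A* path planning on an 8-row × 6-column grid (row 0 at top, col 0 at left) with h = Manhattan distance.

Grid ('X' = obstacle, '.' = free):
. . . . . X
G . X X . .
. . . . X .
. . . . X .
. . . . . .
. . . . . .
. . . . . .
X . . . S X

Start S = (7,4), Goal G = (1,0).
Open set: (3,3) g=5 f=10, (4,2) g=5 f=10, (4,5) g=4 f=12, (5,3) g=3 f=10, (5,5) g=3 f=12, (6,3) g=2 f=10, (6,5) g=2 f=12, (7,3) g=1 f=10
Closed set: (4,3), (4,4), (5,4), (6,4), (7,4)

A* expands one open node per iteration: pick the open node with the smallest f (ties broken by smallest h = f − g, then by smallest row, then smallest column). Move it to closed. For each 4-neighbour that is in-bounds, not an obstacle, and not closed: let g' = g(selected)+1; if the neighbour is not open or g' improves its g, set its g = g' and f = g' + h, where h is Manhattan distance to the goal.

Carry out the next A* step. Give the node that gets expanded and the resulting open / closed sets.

expanded=(3,3); open=[(2,3) g=6 f=10, (3,2) g=6 f=10, (4,2) g=5 f=10, (4,5) g=4 f=12, (5,3) g=3 f=10, (5,5) g=3 f=12, (6,3) g=2 f=10, (6,5) g=2 f=12, (7,3) g=1 f=10]; closed=[(3,3), (4,3), (4,4), (5,4), (6,4), (7,4)]

step 1: expand (3,3) (f=10, h=5) → closed; open now [(2,3) g=6 f=10, (3,2) g=6 f=10, (4,2) g=5 f=10, (4,5) g=4 f=12, (5,3) g=3 f=10, (5,5) g=3 f=12, (6,3) g=2 f=10, (6,5) g=2 f=12, (7,3) g=1 f=10]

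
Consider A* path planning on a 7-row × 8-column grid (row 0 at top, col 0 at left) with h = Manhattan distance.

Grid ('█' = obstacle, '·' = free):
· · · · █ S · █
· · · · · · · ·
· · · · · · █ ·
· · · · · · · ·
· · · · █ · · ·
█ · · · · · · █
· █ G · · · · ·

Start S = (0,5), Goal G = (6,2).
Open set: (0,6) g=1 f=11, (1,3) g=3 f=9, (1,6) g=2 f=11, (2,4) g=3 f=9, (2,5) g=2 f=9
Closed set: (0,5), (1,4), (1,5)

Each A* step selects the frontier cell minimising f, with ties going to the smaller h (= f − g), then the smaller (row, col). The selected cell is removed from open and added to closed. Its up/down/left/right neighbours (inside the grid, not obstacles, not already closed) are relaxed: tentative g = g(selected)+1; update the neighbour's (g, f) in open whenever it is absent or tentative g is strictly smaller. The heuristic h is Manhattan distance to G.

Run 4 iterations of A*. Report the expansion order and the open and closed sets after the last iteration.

step 1: expand (1,3) (f=9, h=6) → closed; open now [(0,3) g=4 f=11, (0,6) g=1 f=11, (1,2) g=4 f=9, (1,6) g=2 f=11, (2,3) g=4 f=9, (2,4) g=3 f=9, (2,5) g=2 f=9]
step 2: expand (1,2) (f=9, h=5) → closed; open now [(0,2) g=5 f=11, (0,3) g=4 f=11, (0,6) g=1 f=11, (1,1) g=5 f=11, (1,6) g=2 f=11, (2,2) g=5 f=9, (2,3) g=4 f=9, (2,4) g=3 f=9, (2,5) g=2 f=9]
step 3: expand (2,2) (f=9, h=4) → closed; open now [(0,2) g=5 f=11, (0,3) g=4 f=11, (0,6) g=1 f=11, (1,1) g=5 f=11, (1,6) g=2 f=11, (2,1) g=6 f=11, (2,3) g=4 f=9, (2,4) g=3 f=9, (2,5) g=2 f=9, (3,2) g=6 f=9]
step 4: expand (3,2) (f=9, h=3) → closed; open now [(0,2) g=5 f=11, (0,3) g=4 f=11, (0,6) g=1 f=11, (1,1) g=5 f=11, (1,6) g=2 f=11, (2,1) g=6 f=11, (2,3) g=4 f=9, (2,4) g=3 f=9, (2,5) g=2 f=9, (3,1) g=7 f=11, (3,3) g=7 f=11, (4,2) g=7 f=9]

order=[(1,3) → (1,2) → (2,2) → (3,2)]; open=[(0,2) g=5 f=11, (0,3) g=4 f=11, (0,6) g=1 f=11, (1,1) g=5 f=11, (1,6) g=2 f=11, (2,1) g=6 f=11, (2,3) g=4 f=9, (2,4) g=3 f=9, (2,5) g=2 f=9, (3,1) g=7 f=11, (3,3) g=7 f=11, (4,2) g=7 f=9]; closed=[(0,5), (1,2), (1,3), (1,4), (1,5), (2,2), (3,2)]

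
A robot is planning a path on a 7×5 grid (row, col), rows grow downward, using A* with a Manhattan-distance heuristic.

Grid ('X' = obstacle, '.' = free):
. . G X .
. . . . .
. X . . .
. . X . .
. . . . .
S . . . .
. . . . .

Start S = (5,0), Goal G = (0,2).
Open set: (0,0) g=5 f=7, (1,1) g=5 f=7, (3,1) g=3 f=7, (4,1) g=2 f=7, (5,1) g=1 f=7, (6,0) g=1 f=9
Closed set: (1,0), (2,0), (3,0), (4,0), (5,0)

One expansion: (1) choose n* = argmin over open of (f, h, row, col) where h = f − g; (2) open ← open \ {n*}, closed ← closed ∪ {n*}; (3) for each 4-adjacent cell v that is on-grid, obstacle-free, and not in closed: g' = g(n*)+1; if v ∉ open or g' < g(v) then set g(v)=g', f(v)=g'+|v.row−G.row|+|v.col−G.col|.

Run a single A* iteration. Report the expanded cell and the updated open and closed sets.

expanded=(0,0); open=[(0,1) g=6 f=7, (1,1) g=5 f=7, (3,1) g=3 f=7, (4,1) g=2 f=7, (5,1) g=1 f=7, (6,0) g=1 f=9]; closed=[(0,0), (1,0), (2,0), (3,0), (4,0), (5,0)]

step 1: expand (0,0) (f=7, h=2) → closed; open now [(0,1) g=6 f=7, (1,1) g=5 f=7, (3,1) g=3 f=7, (4,1) g=2 f=7, (5,1) g=1 f=7, (6,0) g=1 f=9]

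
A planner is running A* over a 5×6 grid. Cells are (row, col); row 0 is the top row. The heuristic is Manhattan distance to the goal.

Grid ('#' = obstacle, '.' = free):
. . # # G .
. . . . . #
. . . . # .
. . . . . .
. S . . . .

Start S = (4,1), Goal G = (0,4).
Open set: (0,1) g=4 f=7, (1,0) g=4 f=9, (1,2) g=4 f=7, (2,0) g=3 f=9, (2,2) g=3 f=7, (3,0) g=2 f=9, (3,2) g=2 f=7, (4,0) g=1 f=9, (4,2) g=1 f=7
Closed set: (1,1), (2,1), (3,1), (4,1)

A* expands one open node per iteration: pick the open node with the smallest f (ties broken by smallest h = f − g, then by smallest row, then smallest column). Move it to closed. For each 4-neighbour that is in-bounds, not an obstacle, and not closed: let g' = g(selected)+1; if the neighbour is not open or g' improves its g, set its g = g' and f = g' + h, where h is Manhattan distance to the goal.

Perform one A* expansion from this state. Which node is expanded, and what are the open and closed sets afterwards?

expanded=(0,1); open=[(0,0) g=5 f=9, (1,0) g=4 f=9, (1,2) g=4 f=7, (2,0) g=3 f=9, (2,2) g=3 f=7, (3,0) g=2 f=9, (3,2) g=2 f=7, (4,0) g=1 f=9, (4,2) g=1 f=7]; closed=[(0,1), (1,1), (2,1), (3,1), (4,1)]

step 1: expand (0,1) (f=7, h=3) → closed; open now [(0,0) g=5 f=9, (1,0) g=4 f=9, (1,2) g=4 f=7, (2,0) g=3 f=9, (2,2) g=3 f=7, (3,0) g=2 f=9, (3,2) g=2 f=7, (4,0) g=1 f=9, (4,2) g=1 f=7]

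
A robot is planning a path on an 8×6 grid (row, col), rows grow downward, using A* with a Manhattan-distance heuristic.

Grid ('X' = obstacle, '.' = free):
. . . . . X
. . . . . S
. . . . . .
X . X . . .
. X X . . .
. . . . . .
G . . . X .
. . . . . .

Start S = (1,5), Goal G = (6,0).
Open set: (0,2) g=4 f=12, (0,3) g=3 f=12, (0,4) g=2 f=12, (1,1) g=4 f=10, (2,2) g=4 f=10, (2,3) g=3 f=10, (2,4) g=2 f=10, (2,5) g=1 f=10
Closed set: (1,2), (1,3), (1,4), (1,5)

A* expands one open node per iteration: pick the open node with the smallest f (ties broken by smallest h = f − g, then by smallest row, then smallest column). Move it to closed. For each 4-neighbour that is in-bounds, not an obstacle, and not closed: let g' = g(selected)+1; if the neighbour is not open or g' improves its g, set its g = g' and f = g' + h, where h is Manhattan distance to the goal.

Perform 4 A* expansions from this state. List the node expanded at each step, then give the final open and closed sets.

order=[(1,1) → (1,0) → (2,0) → (2,1)]; open=[(0,0) g=6 f=12, (0,1) g=5 f=12, (0,2) g=4 f=12, (0,3) g=3 f=12, (0,4) g=2 f=12, (2,2) g=4 f=10, (2,3) g=3 f=10, (2,4) g=2 f=10, (2,5) g=1 f=10, (3,1) g=6 f=10]; closed=[(1,0), (1,1), (1,2), (1,3), (1,4), (1,5), (2,0), (2,1)]

step 1: expand (1,1) (f=10, h=6) → closed; open now [(0,1) g=5 f=12, (0,2) g=4 f=12, (0,3) g=3 f=12, (0,4) g=2 f=12, (1,0) g=5 f=10, (2,1) g=5 f=10, (2,2) g=4 f=10, (2,3) g=3 f=10, (2,4) g=2 f=10, (2,5) g=1 f=10]
step 2: expand (1,0) (f=10, h=5) → closed; open now [(0,0) g=6 f=12, (0,1) g=5 f=12, (0,2) g=4 f=12, (0,3) g=3 f=12, (0,4) g=2 f=12, (2,0) g=6 f=10, (2,1) g=5 f=10, (2,2) g=4 f=10, (2,3) g=3 f=10, (2,4) g=2 f=10, (2,5) g=1 f=10]
step 3: expand (2,0) (f=10, h=4) → closed; open now [(0,0) g=6 f=12, (0,1) g=5 f=12, (0,2) g=4 f=12, (0,3) g=3 f=12, (0,4) g=2 f=12, (2,1) g=5 f=10, (2,2) g=4 f=10, (2,3) g=3 f=10, (2,4) g=2 f=10, (2,5) g=1 f=10]
step 4: expand (2,1) (f=10, h=5) → closed; open now [(0,0) g=6 f=12, (0,1) g=5 f=12, (0,2) g=4 f=12, (0,3) g=3 f=12, (0,4) g=2 f=12, (2,2) g=4 f=10, (2,3) g=3 f=10, (2,4) g=2 f=10, (2,5) g=1 f=10, (3,1) g=6 f=10]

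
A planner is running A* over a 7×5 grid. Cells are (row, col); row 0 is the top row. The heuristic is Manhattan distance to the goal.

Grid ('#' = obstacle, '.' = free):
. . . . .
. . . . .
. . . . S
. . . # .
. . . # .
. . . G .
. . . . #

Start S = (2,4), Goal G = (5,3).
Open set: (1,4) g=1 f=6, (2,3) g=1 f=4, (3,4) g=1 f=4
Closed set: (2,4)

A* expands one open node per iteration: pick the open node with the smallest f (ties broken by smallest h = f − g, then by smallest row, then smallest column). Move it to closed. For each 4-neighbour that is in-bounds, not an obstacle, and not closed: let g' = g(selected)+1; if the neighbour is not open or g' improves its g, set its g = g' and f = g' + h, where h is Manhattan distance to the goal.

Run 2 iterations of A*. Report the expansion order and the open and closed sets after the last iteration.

step 1: expand (2,3) (f=4, h=3) → closed; open now [(1,3) g=2 f=6, (1,4) g=1 f=6, (2,2) g=2 f=6, (3,4) g=1 f=4]
step 2: expand (3,4) (f=4, h=3) → closed; open now [(1,3) g=2 f=6, (1,4) g=1 f=6, (2,2) g=2 f=6, (4,4) g=2 f=4]

order=[(2,3) → (3,4)]; open=[(1,3) g=2 f=6, (1,4) g=1 f=6, (2,2) g=2 f=6, (4,4) g=2 f=4]; closed=[(2,3), (2,4), (3,4)]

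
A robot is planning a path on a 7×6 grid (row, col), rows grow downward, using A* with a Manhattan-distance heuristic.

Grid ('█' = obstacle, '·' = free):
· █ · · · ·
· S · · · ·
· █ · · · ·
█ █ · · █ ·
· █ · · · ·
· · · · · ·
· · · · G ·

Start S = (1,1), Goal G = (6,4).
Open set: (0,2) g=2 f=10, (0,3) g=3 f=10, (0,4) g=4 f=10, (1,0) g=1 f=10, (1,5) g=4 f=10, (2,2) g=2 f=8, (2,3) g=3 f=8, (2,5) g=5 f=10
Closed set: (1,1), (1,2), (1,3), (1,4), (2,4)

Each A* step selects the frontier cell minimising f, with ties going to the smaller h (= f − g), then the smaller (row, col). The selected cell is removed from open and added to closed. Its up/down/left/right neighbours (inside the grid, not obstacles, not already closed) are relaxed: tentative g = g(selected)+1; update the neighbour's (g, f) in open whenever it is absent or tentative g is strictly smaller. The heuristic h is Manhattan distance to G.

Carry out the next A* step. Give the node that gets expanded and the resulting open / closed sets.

expanded=(2,3); open=[(0,2) g=2 f=10, (0,3) g=3 f=10, (0,4) g=4 f=10, (1,0) g=1 f=10, (1,5) g=4 f=10, (2,2) g=2 f=8, (2,5) g=5 f=10, (3,3) g=4 f=8]; closed=[(1,1), (1,2), (1,3), (1,4), (2,3), (2,4)]

step 1: expand (2,3) (f=8, h=5) → closed; open now [(0,2) g=2 f=10, (0,3) g=3 f=10, (0,4) g=4 f=10, (1,0) g=1 f=10, (1,5) g=4 f=10, (2,2) g=2 f=8, (2,5) g=5 f=10, (3,3) g=4 f=8]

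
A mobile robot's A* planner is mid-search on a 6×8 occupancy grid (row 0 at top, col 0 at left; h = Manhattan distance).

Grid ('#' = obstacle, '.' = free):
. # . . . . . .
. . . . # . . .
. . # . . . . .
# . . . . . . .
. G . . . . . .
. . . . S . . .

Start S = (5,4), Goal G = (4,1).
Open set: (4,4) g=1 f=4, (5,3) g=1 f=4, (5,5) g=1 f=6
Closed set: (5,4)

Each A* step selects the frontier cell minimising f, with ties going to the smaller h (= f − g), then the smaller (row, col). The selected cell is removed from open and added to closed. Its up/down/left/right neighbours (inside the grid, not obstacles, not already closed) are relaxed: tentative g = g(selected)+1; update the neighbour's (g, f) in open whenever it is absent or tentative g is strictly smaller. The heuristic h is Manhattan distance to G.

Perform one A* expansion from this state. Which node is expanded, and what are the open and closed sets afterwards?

step 1: expand (4,4) (f=4, h=3) → closed; open now [(3,4) g=2 f=6, (4,3) g=2 f=4, (4,5) g=2 f=6, (5,3) g=1 f=4, (5,5) g=1 f=6]

expanded=(4,4); open=[(3,4) g=2 f=6, (4,3) g=2 f=4, (4,5) g=2 f=6, (5,3) g=1 f=4, (5,5) g=1 f=6]; closed=[(4,4), (5,4)]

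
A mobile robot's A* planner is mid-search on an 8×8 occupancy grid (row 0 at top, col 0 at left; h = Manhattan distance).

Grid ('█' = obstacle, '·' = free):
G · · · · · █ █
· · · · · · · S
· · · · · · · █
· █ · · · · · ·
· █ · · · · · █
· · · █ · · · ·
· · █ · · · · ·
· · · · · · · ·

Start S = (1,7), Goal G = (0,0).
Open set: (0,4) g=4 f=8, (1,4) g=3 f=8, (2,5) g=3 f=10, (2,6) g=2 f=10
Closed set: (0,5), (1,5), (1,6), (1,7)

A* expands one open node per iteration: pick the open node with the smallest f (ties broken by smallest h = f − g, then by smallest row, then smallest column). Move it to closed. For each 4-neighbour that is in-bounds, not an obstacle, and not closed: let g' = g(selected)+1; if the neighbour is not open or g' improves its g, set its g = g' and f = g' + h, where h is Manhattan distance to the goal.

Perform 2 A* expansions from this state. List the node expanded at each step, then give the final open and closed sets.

order=[(0,4) → (0,3)]; open=[(0,2) g=6 f=8, (1,3) g=6 f=10, (1,4) g=3 f=8, (2,5) g=3 f=10, (2,6) g=2 f=10]; closed=[(0,3), (0,4), (0,5), (1,5), (1,6), (1,7)]

step 1: expand (0,4) (f=8, h=4) → closed; open now [(0,3) g=5 f=8, (1,4) g=3 f=8, (2,5) g=3 f=10, (2,6) g=2 f=10]
step 2: expand (0,3) (f=8, h=3) → closed; open now [(0,2) g=6 f=8, (1,3) g=6 f=10, (1,4) g=3 f=8, (2,5) g=3 f=10, (2,6) g=2 f=10]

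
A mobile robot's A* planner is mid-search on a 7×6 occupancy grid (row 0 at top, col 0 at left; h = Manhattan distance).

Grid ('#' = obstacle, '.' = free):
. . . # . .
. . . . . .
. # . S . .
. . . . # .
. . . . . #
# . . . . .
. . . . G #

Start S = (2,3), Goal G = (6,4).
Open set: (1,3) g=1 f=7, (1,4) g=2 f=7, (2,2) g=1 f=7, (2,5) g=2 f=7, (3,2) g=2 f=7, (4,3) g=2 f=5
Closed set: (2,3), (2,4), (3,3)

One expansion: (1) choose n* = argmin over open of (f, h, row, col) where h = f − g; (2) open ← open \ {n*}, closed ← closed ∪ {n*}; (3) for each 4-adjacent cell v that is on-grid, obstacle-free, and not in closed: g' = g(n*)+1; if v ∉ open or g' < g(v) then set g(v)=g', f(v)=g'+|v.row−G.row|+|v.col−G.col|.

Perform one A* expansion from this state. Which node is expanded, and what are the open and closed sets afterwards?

step 1: expand (4,3) (f=5, h=3) → closed; open now [(1,3) g=1 f=7, (1,4) g=2 f=7, (2,2) g=1 f=7, (2,5) g=2 f=7, (3,2) g=2 f=7, (4,2) g=3 f=7, (4,4) g=3 f=5, (5,3) g=3 f=5]

expanded=(4,3); open=[(1,3) g=1 f=7, (1,4) g=2 f=7, (2,2) g=1 f=7, (2,5) g=2 f=7, (3,2) g=2 f=7, (4,2) g=3 f=7, (4,4) g=3 f=5, (5,3) g=3 f=5]; closed=[(2,3), (2,4), (3,3), (4,3)]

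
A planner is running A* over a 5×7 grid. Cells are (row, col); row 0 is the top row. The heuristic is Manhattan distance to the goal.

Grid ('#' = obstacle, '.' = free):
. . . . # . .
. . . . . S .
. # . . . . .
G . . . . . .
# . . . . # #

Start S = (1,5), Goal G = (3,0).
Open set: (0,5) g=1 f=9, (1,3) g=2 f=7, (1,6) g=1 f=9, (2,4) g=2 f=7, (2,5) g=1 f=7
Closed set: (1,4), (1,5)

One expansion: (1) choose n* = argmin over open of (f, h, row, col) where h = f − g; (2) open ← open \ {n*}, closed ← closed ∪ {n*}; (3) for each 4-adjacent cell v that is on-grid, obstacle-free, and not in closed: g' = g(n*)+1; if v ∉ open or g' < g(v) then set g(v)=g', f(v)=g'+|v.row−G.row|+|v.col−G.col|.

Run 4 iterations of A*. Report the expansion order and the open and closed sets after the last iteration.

order=[(1,3) → (1,2) → (1,1) → (1,0)]; open=[(0,0) g=6 f=9, (0,1) g=5 f=9, (0,2) g=4 f=9, (0,3) g=3 f=9, (0,5) g=1 f=9, (1,6) g=1 f=9, (2,0) g=6 f=7, (2,2) g=4 f=7, (2,3) g=3 f=7, (2,4) g=2 f=7, (2,5) g=1 f=7]; closed=[(1,0), (1,1), (1,2), (1,3), (1,4), (1,5)]

step 1: expand (1,3) (f=7, h=5) → closed; open now [(0,3) g=3 f=9, (0,5) g=1 f=9, (1,2) g=3 f=7, (1,6) g=1 f=9, (2,3) g=3 f=7, (2,4) g=2 f=7, (2,5) g=1 f=7]
step 2: expand (1,2) (f=7, h=4) → closed; open now [(0,2) g=4 f=9, (0,3) g=3 f=9, (0,5) g=1 f=9, (1,1) g=4 f=7, (1,6) g=1 f=9, (2,2) g=4 f=7, (2,3) g=3 f=7, (2,4) g=2 f=7, (2,5) g=1 f=7]
step 3: expand (1,1) (f=7, h=3) → closed; open now [(0,1) g=5 f=9, (0,2) g=4 f=9, (0,3) g=3 f=9, (0,5) g=1 f=9, (1,0) g=5 f=7, (1,6) g=1 f=9, (2,2) g=4 f=7, (2,3) g=3 f=7, (2,4) g=2 f=7, (2,5) g=1 f=7]
step 4: expand (1,0) (f=7, h=2) → closed; open now [(0,0) g=6 f=9, (0,1) g=5 f=9, (0,2) g=4 f=9, (0,3) g=3 f=9, (0,5) g=1 f=9, (1,6) g=1 f=9, (2,0) g=6 f=7, (2,2) g=4 f=7, (2,3) g=3 f=7, (2,4) g=2 f=7, (2,5) g=1 f=7]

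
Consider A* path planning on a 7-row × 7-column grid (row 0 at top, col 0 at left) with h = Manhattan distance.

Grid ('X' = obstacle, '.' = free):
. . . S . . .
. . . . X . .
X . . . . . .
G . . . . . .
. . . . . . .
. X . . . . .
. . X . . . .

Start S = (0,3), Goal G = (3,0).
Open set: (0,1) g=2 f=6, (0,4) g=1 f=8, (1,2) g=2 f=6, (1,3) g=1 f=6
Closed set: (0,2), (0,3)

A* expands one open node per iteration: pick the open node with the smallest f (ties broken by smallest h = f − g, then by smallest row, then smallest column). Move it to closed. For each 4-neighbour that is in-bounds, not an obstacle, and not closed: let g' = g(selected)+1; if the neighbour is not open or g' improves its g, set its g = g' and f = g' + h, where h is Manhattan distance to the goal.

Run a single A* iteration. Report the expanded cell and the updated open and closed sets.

expanded=(0,1); open=[(0,0) g=3 f=6, (0,4) g=1 f=8, (1,1) g=3 f=6, (1,2) g=2 f=6, (1,3) g=1 f=6]; closed=[(0,1), (0,2), (0,3)]

step 1: expand (0,1) (f=6, h=4) → closed; open now [(0,0) g=3 f=6, (0,4) g=1 f=8, (1,1) g=3 f=6, (1,2) g=2 f=6, (1,3) g=1 f=6]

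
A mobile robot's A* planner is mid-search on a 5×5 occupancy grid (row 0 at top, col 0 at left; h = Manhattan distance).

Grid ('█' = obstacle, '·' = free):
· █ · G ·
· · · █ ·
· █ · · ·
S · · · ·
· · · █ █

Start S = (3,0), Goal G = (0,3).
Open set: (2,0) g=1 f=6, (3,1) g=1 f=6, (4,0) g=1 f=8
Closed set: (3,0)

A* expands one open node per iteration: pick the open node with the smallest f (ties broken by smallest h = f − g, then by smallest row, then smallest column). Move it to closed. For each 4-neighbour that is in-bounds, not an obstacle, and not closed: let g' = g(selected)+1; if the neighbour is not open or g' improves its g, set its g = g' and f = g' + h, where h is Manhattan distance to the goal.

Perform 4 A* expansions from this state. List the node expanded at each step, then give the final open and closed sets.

step 1: expand (2,0) (f=6, h=5) → closed; open now [(1,0) g=2 f=6, (3,1) g=1 f=6, (4,0) g=1 f=8]
step 2: expand (1,0) (f=6, h=4) → closed; open now [(0,0) g=3 f=6, (1,1) g=3 f=6, (3,1) g=1 f=6, (4,0) g=1 f=8]
step 3: expand (0,0) (f=6, h=3) → closed; open now [(1,1) g=3 f=6, (3,1) g=1 f=6, (4,0) g=1 f=8]
step 4: expand (1,1) (f=6, h=3) → closed; open now [(1,2) g=4 f=6, (3,1) g=1 f=6, (4,0) g=1 f=8]

order=[(2,0) → (1,0) → (0,0) → (1,1)]; open=[(1,2) g=4 f=6, (3,1) g=1 f=6, (4,0) g=1 f=8]; closed=[(0,0), (1,0), (1,1), (2,0), (3,0)]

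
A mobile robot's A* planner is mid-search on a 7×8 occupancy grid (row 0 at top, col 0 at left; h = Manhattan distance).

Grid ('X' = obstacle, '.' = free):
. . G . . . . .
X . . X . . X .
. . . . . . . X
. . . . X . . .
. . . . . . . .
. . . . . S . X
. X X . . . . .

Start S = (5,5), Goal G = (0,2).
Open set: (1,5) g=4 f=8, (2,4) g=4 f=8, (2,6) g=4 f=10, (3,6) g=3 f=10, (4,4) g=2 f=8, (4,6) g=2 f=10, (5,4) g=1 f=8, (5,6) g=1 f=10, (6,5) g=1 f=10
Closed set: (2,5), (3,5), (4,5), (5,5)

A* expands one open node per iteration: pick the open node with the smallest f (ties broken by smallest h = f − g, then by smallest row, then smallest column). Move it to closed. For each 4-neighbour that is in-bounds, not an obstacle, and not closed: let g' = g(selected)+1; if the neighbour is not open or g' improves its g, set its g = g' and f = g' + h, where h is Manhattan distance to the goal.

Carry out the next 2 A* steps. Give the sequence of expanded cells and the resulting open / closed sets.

step 1: expand (1,5) (f=8, h=4) → closed; open now [(0,5) g=5 f=8, (1,4) g=5 f=8, (2,4) g=4 f=8, (2,6) g=4 f=10, (3,6) g=3 f=10, (4,4) g=2 f=8, (4,6) g=2 f=10, (5,4) g=1 f=8, (5,6) g=1 f=10, (6,5) g=1 f=10]
step 2: expand (0,5) (f=8, h=3) → closed; open now [(0,4) g=6 f=8, (0,6) g=6 f=10, (1,4) g=5 f=8, (2,4) g=4 f=8, (2,6) g=4 f=10, (3,6) g=3 f=10, (4,4) g=2 f=8, (4,6) g=2 f=10, (5,4) g=1 f=8, (5,6) g=1 f=10, (6,5) g=1 f=10]

order=[(1,5) → (0,5)]; open=[(0,4) g=6 f=8, (0,6) g=6 f=10, (1,4) g=5 f=8, (2,4) g=4 f=8, (2,6) g=4 f=10, (3,6) g=3 f=10, (4,4) g=2 f=8, (4,6) g=2 f=10, (5,4) g=1 f=8, (5,6) g=1 f=10, (6,5) g=1 f=10]; closed=[(0,5), (1,5), (2,5), (3,5), (4,5), (5,5)]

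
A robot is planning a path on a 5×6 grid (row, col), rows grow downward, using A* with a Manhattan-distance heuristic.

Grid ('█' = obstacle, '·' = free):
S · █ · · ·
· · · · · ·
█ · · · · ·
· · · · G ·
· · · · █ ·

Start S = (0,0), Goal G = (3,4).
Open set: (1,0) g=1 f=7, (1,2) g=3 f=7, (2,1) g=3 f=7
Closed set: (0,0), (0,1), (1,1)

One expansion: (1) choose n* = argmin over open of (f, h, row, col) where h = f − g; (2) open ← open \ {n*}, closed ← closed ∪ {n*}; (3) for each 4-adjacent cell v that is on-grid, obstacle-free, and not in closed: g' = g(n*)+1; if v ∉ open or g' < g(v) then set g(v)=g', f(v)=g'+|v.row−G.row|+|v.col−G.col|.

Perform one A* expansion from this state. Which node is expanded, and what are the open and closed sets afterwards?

step 1: expand (1,2) (f=7, h=4) → closed; open now [(1,0) g=1 f=7, (1,3) g=4 f=7, (2,1) g=3 f=7, (2,2) g=4 f=7]

expanded=(1,2); open=[(1,0) g=1 f=7, (1,3) g=4 f=7, (2,1) g=3 f=7, (2,2) g=4 f=7]; closed=[(0,0), (0,1), (1,1), (1,2)]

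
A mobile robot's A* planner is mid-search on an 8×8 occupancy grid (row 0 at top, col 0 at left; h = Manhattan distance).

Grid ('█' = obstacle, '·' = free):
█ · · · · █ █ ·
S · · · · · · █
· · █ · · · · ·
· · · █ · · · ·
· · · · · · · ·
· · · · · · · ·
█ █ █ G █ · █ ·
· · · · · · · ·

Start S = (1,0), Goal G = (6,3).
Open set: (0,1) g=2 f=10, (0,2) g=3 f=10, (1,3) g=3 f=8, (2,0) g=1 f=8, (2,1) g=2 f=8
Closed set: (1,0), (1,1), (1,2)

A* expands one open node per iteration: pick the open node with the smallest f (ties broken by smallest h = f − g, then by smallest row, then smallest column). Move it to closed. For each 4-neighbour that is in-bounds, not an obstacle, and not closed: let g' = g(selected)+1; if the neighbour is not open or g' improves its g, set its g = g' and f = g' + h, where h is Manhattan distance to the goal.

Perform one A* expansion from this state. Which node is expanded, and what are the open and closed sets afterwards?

expanded=(1,3); open=[(0,1) g=2 f=10, (0,2) g=3 f=10, (0,3) g=4 f=10, (1,4) g=4 f=10, (2,0) g=1 f=8, (2,1) g=2 f=8, (2,3) g=4 f=8]; closed=[(1,0), (1,1), (1,2), (1,3)]

step 1: expand (1,3) (f=8, h=5) → closed; open now [(0,1) g=2 f=10, (0,2) g=3 f=10, (0,3) g=4 f=10, (1,4) g=4 f=10, (2,0) g=1 f=8, (2,1) g=2 f=8, (2,3) g=4 f=8]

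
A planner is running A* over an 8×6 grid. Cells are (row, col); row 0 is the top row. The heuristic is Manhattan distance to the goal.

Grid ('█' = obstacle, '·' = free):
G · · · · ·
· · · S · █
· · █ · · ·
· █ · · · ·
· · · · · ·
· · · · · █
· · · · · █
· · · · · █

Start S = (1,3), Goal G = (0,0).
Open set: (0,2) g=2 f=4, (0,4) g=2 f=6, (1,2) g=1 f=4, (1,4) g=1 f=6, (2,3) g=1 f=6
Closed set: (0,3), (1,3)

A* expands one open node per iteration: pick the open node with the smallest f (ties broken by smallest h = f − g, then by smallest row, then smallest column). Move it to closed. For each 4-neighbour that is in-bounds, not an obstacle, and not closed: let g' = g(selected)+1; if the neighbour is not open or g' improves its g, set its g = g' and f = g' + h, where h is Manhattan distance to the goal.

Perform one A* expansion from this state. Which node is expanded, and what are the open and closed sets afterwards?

step 1: expand (0,2) (f=4, h=2) → closed; open now [(0,1) g=3 f=4, (0,4) g=2 f=6, (1,2) g=1 f=4, (1,4) g=1 f=6, (2,3) g=1 f=6]

expanded=(0,2); open=[(0,1) g=3 f=4, (0,4) g=2 f=6, (1,2) g=1 f=4, (1,4) g=1 f=6, (2,3) g=1 f=6]; closed=[(0,2), (0,3), (1,3)]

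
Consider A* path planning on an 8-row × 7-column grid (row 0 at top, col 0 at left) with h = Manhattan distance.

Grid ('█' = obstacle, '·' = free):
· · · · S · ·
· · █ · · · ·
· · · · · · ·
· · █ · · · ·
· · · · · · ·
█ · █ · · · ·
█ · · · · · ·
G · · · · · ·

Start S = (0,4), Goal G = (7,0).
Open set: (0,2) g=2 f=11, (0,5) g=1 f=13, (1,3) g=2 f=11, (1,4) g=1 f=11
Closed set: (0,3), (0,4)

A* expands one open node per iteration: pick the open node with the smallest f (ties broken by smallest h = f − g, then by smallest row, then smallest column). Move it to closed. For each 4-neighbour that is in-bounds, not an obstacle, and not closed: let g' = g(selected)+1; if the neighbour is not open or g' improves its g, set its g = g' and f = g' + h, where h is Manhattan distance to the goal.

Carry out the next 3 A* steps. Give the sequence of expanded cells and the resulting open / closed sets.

step 1: expand (0,2) (f=11, h=9) → closed; open now [(0,1) g=3 f=11, (0,5) g=1 f=13, (1,3) g=2 f=11, (1,4) g=1 f=11]
step 2: expand (0,1) (f=11, h=8) → closed; open now [(0,0) g=4 f=11, (0,5) g=1 f=13, (1,1) g=4 f=11, (1,3) g=2 f=11, (1,4) g=1 f=11]
step 3: expand (0,0) (f=11, h=7) → closed; open now [(0,5) g=1 f=13, (1,0) g=5 f=11, (1,1) g=4 f=11, (1,3) g=2 f=11, (1,4) g=1 f=11]

order=[(0,2) → (0,1) → (0,0)]; open=[(0,5) g=1 f=13, (1,0) g=5 f=11, (1,1) g=4 f=11, (1,3) g=2 f=11, (1,4) g=1 f=11]; closed=[(0,0), (0,1), (0,2), (0,3), (0,4)]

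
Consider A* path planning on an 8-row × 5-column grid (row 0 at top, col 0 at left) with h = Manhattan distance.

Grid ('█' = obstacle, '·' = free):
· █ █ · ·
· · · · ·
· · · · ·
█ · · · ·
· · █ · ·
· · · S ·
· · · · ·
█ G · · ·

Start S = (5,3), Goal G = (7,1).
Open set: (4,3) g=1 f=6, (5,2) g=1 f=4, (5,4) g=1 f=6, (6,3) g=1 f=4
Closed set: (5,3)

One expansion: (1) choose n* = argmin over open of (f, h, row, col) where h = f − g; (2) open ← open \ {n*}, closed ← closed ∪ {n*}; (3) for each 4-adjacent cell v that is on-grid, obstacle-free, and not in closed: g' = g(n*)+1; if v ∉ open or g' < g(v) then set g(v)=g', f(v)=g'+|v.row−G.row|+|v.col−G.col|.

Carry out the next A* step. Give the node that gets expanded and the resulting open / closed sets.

expanded=(5,2); open=[(4,3) g=1 f=6, (5,1) g=2 f=4, (5,4) g=1 f=6, (6,2) g=2 f=4, (6,3) g=1 f=4]; closed=[(5,2), (5,3)]

step 1: expand (5,2) (f=4, h=3) → closed; open now [(4,3) g=1 f=6, (5,1) g=2 f=4, (5,4) g=1 f=6, (6,2) g=2 f=4, (6,3) g=1 f=4]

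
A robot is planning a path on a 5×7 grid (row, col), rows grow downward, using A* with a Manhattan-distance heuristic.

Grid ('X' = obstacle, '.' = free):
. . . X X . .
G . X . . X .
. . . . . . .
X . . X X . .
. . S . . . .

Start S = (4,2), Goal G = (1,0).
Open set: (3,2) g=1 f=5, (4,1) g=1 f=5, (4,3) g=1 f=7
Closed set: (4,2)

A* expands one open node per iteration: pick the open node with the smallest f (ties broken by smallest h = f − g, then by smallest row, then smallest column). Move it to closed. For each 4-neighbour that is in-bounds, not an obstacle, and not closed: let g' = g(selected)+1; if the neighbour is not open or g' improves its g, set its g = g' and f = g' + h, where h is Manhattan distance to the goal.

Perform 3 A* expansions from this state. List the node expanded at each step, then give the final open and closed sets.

order=[(3,2) → (2,2) → (2,1)]; open=[(1,1) g=4 f=5, (2,0) g=4 f=5, (2,3) g=3 f=7, (3,1) g=2 f=5, (4,1) g=1 f=5, (4,3) g=1 f=7]; closed=[(2,1), (2,2), (3,2), (4,2)]

step 1: expand (3,2) (f=5, h=4) → closed; open now [(2,2) g=2 f=5, (3,1) g=2 f=5, (4,1) g=1 f=5, (4,3) g=1 f=7]
step 2: expand (2,2) (f=5, h=3) → closed; open now [(2,1) g=3 f=5, (2,3) g=3 f=7, (3,1) g=2 f=5, (4,1) g=1 f=5, (4,3) g=1 f=7]
step 3: expand (2,1) (f=5, h=2) → closed; open now [(1,1) g=4 f=5, (2,0) g=4 f=5, (2,3) g=3 f=7, (3,1) g=2 f=5, (4,1) g=1 f=5, (4,3) g=1 f=7]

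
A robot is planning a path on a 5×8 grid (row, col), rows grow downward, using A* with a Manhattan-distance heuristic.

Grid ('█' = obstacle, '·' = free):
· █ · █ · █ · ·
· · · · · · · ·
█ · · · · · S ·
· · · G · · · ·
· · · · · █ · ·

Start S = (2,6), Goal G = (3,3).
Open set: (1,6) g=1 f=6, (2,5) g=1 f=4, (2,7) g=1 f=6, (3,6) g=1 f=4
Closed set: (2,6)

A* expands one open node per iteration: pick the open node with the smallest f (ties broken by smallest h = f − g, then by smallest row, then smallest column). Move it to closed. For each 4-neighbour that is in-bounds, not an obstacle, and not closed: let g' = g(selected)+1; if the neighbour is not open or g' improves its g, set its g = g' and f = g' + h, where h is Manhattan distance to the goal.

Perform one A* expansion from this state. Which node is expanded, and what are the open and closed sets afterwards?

expanded=(2,5); open=[(1,5) g=2 f=6, (1,6) g=1 f=6, (2,4) g=2 f=4, (2,7) g=1 f=6, (3,5) g=2 f=4, (3,6) g=1 f=4]; closed=[(2,5), (2,6)]

step 1: expand (2,5) (f=4, h=3) → closed; open now [(1,5) g=2 f=6, (1,6) g=1 f=6, (2,4) g=2 f=4, (2,7) g=1 f=6, (3,5) g=2 f=4, (3,6) g=1 f=4]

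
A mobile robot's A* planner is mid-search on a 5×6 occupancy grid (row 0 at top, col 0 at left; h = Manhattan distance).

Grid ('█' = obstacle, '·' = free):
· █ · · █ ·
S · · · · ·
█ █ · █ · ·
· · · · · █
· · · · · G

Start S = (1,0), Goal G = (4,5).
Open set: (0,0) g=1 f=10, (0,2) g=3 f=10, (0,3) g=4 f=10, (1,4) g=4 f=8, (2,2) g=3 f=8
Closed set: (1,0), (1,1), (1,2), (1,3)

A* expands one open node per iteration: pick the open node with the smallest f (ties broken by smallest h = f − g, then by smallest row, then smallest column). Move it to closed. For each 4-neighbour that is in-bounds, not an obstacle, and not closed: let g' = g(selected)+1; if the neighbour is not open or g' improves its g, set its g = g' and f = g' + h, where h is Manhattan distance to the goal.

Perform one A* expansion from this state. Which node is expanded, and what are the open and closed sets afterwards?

step 1: expand (1,4) (f=8, h=4) → closed; open now [(0,0) g=1 f=10, (0,2) g=3 f=10, (0,3) g=4 f=10, (1,5) g=5 f=8, (2,2) g=3 f=8, (2,4) g=5 f=8]

expanded=(1,4); open=[(0,0) g=1 f=10, (0,2) g=3 f=10, (0,3) g=4 f=10, (1,5) g=5 f=8, (2,2) g=3 f=8, (2,4) g=5 f=8]; closed=[(1,0), (1,1), (1,2), (1,3), (1,4)]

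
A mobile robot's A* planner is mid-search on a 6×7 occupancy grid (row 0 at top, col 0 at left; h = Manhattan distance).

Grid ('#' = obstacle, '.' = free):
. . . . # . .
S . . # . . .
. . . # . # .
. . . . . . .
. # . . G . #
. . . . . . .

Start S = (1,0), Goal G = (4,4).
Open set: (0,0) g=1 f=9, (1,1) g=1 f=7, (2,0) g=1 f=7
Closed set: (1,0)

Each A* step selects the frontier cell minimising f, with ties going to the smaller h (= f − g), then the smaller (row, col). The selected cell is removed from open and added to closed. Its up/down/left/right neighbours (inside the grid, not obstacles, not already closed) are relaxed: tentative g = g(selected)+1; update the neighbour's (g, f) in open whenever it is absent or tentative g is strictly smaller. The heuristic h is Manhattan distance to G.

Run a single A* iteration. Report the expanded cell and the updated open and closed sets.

step 1: expand (1,1) (f=7, h=6) → closed; open now [(0,0) g=1 f=9, (0,1) g=2 f=9, (1,2) g=2 f=7, (2,0) g=1 f=7, (2,1) g=2 f=7]

expanded=(1,1); open=[(0,0) g=1 f=9, (0,1) g=2 f=9, (1,2) g=2 f=7, (2,0) g=1 f=7, (2,1) g=2 f=7]; closed=[(1,0), (1,1)]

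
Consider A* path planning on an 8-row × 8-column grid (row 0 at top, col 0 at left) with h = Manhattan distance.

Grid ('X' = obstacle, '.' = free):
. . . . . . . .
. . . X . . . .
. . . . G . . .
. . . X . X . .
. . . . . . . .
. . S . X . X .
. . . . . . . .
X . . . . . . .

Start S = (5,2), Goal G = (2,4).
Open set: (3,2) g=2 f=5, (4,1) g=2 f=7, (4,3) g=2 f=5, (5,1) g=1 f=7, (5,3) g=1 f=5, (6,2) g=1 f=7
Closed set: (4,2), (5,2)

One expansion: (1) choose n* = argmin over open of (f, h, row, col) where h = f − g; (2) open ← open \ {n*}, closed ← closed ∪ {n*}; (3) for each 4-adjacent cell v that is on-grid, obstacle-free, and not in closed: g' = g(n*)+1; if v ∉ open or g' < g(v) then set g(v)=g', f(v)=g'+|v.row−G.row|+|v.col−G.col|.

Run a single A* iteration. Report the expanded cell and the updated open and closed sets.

step 1: expand (3,2) (f=5, h=3) → closed; open now [(2,2) g=3 f=5, (3,1) g=3 f=7, (4,1) g=2 f=7, (4,3) g=2 f=5, (5,1) g=1 f=7, (5,3) g=1 f=5, (6,2) g=1 f=7]

expanded=(3,2); open=[(2,2) g=3 f=5, (3,1) g=3 f=7, (4,1) g=2 f=7, (4,3) g=2 f=5, (5,1) g=1 f=7, (5,3) g=1 f=5, (6,2) g=1 f=7]; closed=[(3,2), (4,2), (5,2)]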